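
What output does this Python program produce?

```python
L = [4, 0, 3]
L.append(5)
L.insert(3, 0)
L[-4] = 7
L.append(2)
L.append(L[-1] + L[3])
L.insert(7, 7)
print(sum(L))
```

append 5 → [4, 0, 3, 5]
insert 0 at 3 → [4, 0, 3, 0, 5]
L[-4] = 7 → [4, 7, 3, 0, 5]
append 2 → [4, 7, 3, 0, 5, 2]
append L[-1]+L[3] = 2+0 = 2 → [4, 7, 3, 0, 5, 2, 2]
insert 7 at 7 → [4, 7, 3, 0, 5, 2, 2, 7]
sum = 30

30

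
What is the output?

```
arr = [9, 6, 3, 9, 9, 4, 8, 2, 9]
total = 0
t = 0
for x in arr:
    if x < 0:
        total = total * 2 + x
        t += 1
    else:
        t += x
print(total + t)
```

59

x=9: not <0; t=9
x=6: not <0; t=15
x=3: not <0; t=18
x=9: not <0; t=27
x=9: not <0; t=36
x=4: not <0; t=40
x=8: not <0; t=48
x=2: not <0; t=50
x=9: not <0; t=59
total+t = 0+59 = 59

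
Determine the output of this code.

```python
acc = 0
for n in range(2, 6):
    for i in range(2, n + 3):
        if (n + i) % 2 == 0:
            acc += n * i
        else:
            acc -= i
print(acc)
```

130

n=2,i=2: even sum, acc = 0+4 = 4
n=2,i=3: odd sum, acc = 4-3 = 1
n=2,i=4: even sum, acc = 1+8 = 9
n=3,i=2: odd sum, acc = 9-2 = 7
n=3,i=3: even sum, acc = 7+9 = 16
n=3,i=4: odd sum, acc = 16-4 = 12
n=3,i=5: even sum, acc = 12+15 = 27
n=4,i=2: even sum, acc = 27+8 = 35
n=4,i=3: odd sum, acc = 35-3 = 32
n=4,i=4: even sum, acc = 32+16 = 48
n=4,i=5: odd sum, acc = 48-5 = 43
n=4,i=6: even sum, acc = 43+24 = 67
n=5,i=2: odd sum, acc = 67-2 = 65
n=5,i=3: even sum, acc = 65+15 = 80
n=5,i=4: odd sum, acc = 80-4 = 76
n=5,i=5: even sum, acc = 76+25 = 101
n=5,i=6: odd sum, acc = 101-6 = 95
n=5,i=7: even sum, acc = 95+35 = 130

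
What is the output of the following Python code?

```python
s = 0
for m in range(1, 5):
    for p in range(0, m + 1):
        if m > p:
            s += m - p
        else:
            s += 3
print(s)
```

32

m=1,p=0: 1>0, s = 0+1 = 1
m=1,p=1: not 1>1, s = 1+3 = 4
m=2,p=0: 2>0, s = 4+2 = 6
m=2,p=1: 2>1, s = 6+1 = 7
m=2,p=2: not 2>2, s = 7+3 = 10
m=3,p=0: 3>0, s = 10+3 = 13
m=3,p=1: 3>1, s = 13+2 = 15
m=3,p=2: 3>2, s = 15+1 = 16
m=3,p=3: not 3>3, s = 16+3 = 19
m=4,p=0: 4>0, s = 19+4 = 23
m=4,p=1: 4>1, s = 23+3 = 26
m=4,p=2: 4>2, s = 26+2 = 28
m=4,p=3: 4>3, s = 28+1 = 29
m=4,p=4: not 4>4, s = 29+3 = 32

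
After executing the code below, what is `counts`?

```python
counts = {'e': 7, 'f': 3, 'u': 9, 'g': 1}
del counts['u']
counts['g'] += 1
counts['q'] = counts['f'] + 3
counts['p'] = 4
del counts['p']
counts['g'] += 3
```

del 'u' → {'e': 7, 'f': 3, 'g': 1}
counts['g'] = 1+1 = 2 → {'e': 7, 'f': 3, 'g': 2}
counts['q'] = counts['f']+3 = 6 → {'e': 7, 'f': 3, 'g': 2, 'q': 6}
counts['p'] = 4 → {'e': 7, 'f': 3, 'g': 2, 'q': 6, 'p': 4}
del 'p' → {'e': 7, 'f': 3, 'g': 2, 'q': 6}
counts['g'] = 2+3 = 5 → {'e': 7, 'f': 3, 'g': 5, 'q': 6}

{'e': 7, 'f': 3, 'g': 5, 'q': 6}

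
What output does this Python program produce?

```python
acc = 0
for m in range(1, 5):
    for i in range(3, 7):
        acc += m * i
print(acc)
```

m=1,i=3: acc = 0+3 = 3
m=1,i=4: acc = 3+4 = 7
m=1,i=5: acc = 7+5 = 12
m=1,i=6: acc = 12+6 = 18
m=2,i=3: acc = 18+6 = 24
m=2,i=4: acc = 24+8 = 32
m=2,i=5: acc = 32+10 = 42
m=2,i=6: acc = 42+12 = 54
m=3,i=3: acc = 54+9 = 63
m=3,i=4: acc = 63+12 = 75
m=3,i=5: acc = 75+15 = 90
m=3,i=6: acc = 90+18 = 108
m=4,i=3: acc = 108+12 = 120
m=4,i=4: acc = 120+16 = 136
m=4,i=5: acc = 136+20 = 156
m=4,i=6: acc = 156+24 = 180

180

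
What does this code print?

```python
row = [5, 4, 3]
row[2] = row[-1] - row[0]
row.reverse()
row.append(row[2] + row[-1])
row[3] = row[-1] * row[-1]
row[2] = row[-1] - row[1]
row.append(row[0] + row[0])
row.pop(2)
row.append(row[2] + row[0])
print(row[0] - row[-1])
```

row[2] = row[-1]-row[0] = 3-5 = -2 → [5, 4, -2]
reverse → [-2, 4, 5]
append row[2]+row[-1] = 5+5 = 10 → [-2, 4, 5, 10]
row[3] = row[-1]*row[-1] = 10*10 = 100 → [-2, 4, 5, 100]
row[2] = row[-1]-row[1] = 100-4 = 96 → [-2, 4, 96, 100]
append row[0]+row[0] = (-2)+(-2) = -4 → [-2, 4, 96, 100, -4]
pop(2) removes 96 → [-2, 4, 100, -4]
append row[2]+row[0] = 100+(-2) = 98 → [-2, 4, 100, -4, 98]
row[0]-row[-1] = (-2)-98 = -100

-100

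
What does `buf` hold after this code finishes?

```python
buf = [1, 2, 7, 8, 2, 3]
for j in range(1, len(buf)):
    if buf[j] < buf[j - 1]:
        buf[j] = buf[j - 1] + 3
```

j=1: 2>=1, unchanged → [1, 2, 7, 8, 2, 3]
j=2: 7>=2, unchanged → [1, 2, 7, 8, 2, 3]
j=3: 8>=7, unchanged → [1, 2, 7, 8, 2, 3]
j=4: 2<8, buf[4] = 8+3 = 11 → [1, 2, 7, 8, 11, 3]
j=5: 3<11, buf[5] = 11+3 = 14 → [1, 2, 7, 8, 11, 14]

[1, 2, 7, 8, 11, 14]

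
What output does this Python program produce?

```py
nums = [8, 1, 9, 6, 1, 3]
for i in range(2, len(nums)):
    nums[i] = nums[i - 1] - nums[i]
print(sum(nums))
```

-46

i=2: nums[2] = 1-9 = -8 → [8, 1, -8, 6, 1, 3]
i=3: nums[3] = (-8)-6 = -14 → [8, 1, -8, -14, 1, 3]
i=4: nums[4] = (-14)-1 = -15 → [8, 1, -8, -14, -15, 3]
i=5: nums[5] = (-15)-3 = -18 → [8, 1, -8, -14, -15, -18]
sum = -46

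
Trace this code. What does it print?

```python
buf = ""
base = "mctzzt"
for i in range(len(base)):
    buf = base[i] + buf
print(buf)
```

i=0: prepend 'm' → 'm'
i=1: prepend 'c' → 'cm'
i=2: prepend 't' → 'tcm'
i=3: prepend 'z' → 'ztcm'
i=4: prepend 'z' → 'zztcm'
i=5: prepend 't' → 'tzztcm'

tzztcm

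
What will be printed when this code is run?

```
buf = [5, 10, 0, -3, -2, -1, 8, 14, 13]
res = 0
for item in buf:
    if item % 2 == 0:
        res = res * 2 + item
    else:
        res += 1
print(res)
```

item=5: not even, res = 0+1 = 1
item=10: even, res = 1*2+10 = 12
item=0: even, res = 12*2+0 = 24
item=-3: not even, res = 24+1 = 25
item=-2: even, res = 25*2+(-2) = 48
item=-1: not even, res = 48+1 = 49
item=8: even, res = 49*2+8 = 106
item=14: even, res = 106*2+14 = 226
item=13: not even, res = 226+1 = 227

227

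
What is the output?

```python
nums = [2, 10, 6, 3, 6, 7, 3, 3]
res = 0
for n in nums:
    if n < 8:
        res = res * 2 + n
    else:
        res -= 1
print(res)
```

389

n=2: <8, res = 0*2+2 = 2
n=10: not <8, res = 2-1 = 1
n=6: <8, res = 1*2+6 = 8
n=3: <8, res = 8*2+3 = 19
n=6: <8, res = 19*2+6 = 44
n=7: <8, res = 44*2+7 = 95
n=3: <8, res = 95*2+3 = 193
n=3: <8, res = 193*2+3 = 389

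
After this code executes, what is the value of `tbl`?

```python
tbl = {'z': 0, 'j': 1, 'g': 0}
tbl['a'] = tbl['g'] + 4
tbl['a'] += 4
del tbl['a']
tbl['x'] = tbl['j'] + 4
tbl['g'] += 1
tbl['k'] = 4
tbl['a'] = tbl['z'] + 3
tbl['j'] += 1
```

tbl['a'] = tbl['g']+4 = 4 → {'z': 0, 'j': 1, 'g': 0, 'a': 4}
tbl['a'] = 4+4 = 8 → {'z': 0, 'j': 1, 'g': 0, 'a': 8}
del 'a' → {'z': 0, 'j': 1, 'g': 0}
tbl['x'] = tbl['j']+4 = 5 → {'z': 0, 'j': 1, 'g': 0, 'x': 5}
tbl['g'] = 0+1 = 1 → {'z': 0, 'j': 1, 'g': 1, 'x': 5}
tbl['k'] = 4 → {'z': 0, 'j': 1, 'g': 1, 'x': 5, 'k': 4}
tbl['a'] = tbl['z']+3 = 3 → {'z': 0, 'j': 1, 'g': 1, 'x': 5, 'k': 4, 'a': 3}
tbl['j'] = 1+1 = 2 → {'z': 0, 'j': 2, 'g': 1, 'x': 5, 'k': 4, 'a': 3}

{'z': 0, 'j': 2, 'g': 1, 'x': 5, 'k': 4, 'a': 3}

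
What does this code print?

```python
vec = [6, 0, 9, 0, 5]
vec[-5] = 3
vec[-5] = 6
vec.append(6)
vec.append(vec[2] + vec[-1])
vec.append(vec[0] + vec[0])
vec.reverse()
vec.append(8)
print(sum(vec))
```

61

vec[-5] = 3 → [3, 0, 9, 0, 5]
vec[-5] = 6 → [6, 0, 9, 0, 5]
append 6 → [6, 0, 9, 0, 5, 6]
append vec[2]+vec[-1] = 9+6 = 15 → [6, 0, 9, 0, 5, 6, 15]
append vec[0]+vec[0] = 6+6 = 12 → [6, 0, 9, 0, 5, 6, 15, 12]
reverse → [12, 15, 6, 5, 0, 9, 0, 6]
append 8 → [12, 15, 6, 5, 0, 9, 0, 6, 8]
sum = 61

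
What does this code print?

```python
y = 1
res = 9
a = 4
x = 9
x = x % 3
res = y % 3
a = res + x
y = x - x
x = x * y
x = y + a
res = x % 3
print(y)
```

x = 9%3 = 0
res = 1%3 = 1
a = 1+0 = 1
y = 0-0 = 0
x = 0*0 = 0
x = 0+1 = 1
res = 1%3 = 1

0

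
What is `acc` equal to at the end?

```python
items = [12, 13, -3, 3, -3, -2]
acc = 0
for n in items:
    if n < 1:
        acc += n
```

n=12: not <1
n=13: not <1
n=-3: <1, acc = 0+(-3) = -3
n=3: not <1
n=-3: <1, acc = (-3)+(-3) = -6
n=-2: <1, acc = (-6)+(-2) = -8

-8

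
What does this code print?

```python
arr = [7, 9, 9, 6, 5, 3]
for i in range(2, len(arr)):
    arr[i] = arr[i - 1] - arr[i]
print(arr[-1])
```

-14

i=2: arr[2] = 9-9 = 0 → [7, 9, 0, 6, 5, 3]
i=3: arr[3] = 0-6 = -6 → [7, 9, 0, -6, 5, 3]
i=4: arr[4] = (-6)-5 = -11 → [7, 9, 0, -6, -11, 3]
i=5: arr[5] = (-11)-3 = -14 → [7, 9, 0, -6, -11, -14]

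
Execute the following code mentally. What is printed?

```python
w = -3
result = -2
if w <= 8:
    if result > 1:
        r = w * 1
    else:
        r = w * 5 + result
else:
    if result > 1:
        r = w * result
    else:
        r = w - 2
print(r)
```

w=-3, result=-2
w <= 8 is True; result > 1 is False
→ r = w * 5 + result = -17

-17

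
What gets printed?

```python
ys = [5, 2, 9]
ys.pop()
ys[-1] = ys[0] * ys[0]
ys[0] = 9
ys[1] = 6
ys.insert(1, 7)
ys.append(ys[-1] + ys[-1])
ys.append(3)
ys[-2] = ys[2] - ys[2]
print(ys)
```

pop() removes 9 → [5, 2]
ys[-1] = ys[0]*ys[0] = 5*5 = 25 → [5, 25]
ys[0] = 9 → [9, 25]
ys[1] = 6 → [9, 6]
insert 7 at 1 → [9, 7, 6]
append ys[-1]+ys[-1] = 6+6 = 12 → [9, 7, 6, 12]
append 3 → [9, 7, 6, 12, 3]
ys[-2] = ys[2]-ys[2] = 6-6 = 0 → [9, 7, 6, 0, 3]

[9, 7, 6, 0, 3]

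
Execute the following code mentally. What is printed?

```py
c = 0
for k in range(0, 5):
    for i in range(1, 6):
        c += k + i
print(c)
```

125

k=0,i=1: c = 0+1 = 1
k=0,i=2: c = 1+2 = 3
k=0,i=3: c = 3+3 = 6
k=0,i=4: c = 6+4 = 10
k=0,i=5: c = 10+5 = 15
k=1,i=1: c = 15+2 = 17
k=1,i=2: c = 17+3 = 20
k=1,i=3: c = 20+4 = 24
k=1,i=4: c = 24+5 = 29
k=1,i=5: c = 29+6 = 35
k=2,i=1: c = 35+3 = 38
k=2,i=2: c = 38+4 = 42
k=2,i=3: c = 42+5 = 47
k=2,i=4: c = 47+6 = 53
k=2,i=5: c = 53+7 = 60
k=3,i=1: c = 60+4 = 64
k=3,i=2: c = 64+5 = 69
k=3,i=3: c = 69+6 = 75
k=3,i=4: c = 75+7 = 82
k=3,i=5: c = 82+8 = 90
k=4,i=1: c = 90+5 = 95
k=4,i=2: c = 95+6 = 101
k=4,i=3: c = 101+7 = 108
k=4,i=4: c = 108+8 = 116
k=4,i=5: c = 116+9 = 125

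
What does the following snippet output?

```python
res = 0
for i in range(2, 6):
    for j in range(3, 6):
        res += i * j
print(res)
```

168

i=2,j=3: res = 0+6 = 6
i=2,j=4: res = 6+8 = 14
i=2,j=5: res = 14+10 = 24
i=3,j=3: res = 24+9 = 33
i=3,j=4: res = 33+12 = 45
i=3,j=5: res = 45+15 = 60
i=4,j=3: res = 60+12 = 72
i=4,j=4: res = 72+16 = 88
i=4,j=5: res = 88+20 = 108
i=5,j=3: res = 108+15 = 123
i=5,j=4: res = 123+20 = 143
i=5,j=5: res = 143+25 = 168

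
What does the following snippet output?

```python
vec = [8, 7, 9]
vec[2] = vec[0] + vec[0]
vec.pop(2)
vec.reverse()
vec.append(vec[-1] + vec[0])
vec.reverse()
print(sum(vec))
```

30

vec[2] = vec[0]+vec[0] = 8+8 = 16 → [8, 7, 16]
pop(2) removes 16 → [8, 7]
reverse → [7, 8]
append vec[-1]+vec[0] = 8+7 = 15 → [7, 8, 15]
reverse → [15, 8, 7]
sum = 30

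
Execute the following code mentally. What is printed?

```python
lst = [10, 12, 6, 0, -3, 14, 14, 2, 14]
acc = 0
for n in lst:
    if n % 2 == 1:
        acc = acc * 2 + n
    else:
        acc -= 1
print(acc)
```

n=10: not odd, acc = 0-1 = -1
n=12: not odd, acc = (-1)-1 = -2
n=6: not odd, acc = (-2)-1 = -3
n=0: not odd, acc = (-3)-1 = -4
n=-3: odd, acc = (-4)*2+(-3) = -11
n=14: not odd, acc = (-11)-1 = -12
n=14: not odd, acc = (-12)-1 = -13
n=2: not odd, acc = (-13)-1 = -14
n=14: not odd, acc = (-14)-1 = -15

-15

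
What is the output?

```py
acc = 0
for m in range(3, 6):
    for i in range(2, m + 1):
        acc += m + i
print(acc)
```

m=3,i=2: acc = 0+5 = 5
m=3,i=3: acc = 5+6 = 11
m=4,i=2: acc = 11+6 = 17
m=4,i=3: acc = 17+7 = 24
m=4,i=4: acc = 24+8 = 32
m=5,i=2: acc = 32+7 = 39
m=5,i=3: acc = 39+8 = 47
m=5,i=4: acc = 47+9 = 56
m=5,i=5: acc = 56+10 = 66

66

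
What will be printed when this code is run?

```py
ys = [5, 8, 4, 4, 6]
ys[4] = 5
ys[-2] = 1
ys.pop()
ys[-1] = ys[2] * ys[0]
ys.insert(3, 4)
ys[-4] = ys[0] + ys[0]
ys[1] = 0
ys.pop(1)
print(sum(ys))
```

ys[4] = 5 → [5, 8, 4, 4, 5]
ys[-2] = 1 → [5, 8, 4, 1, 5]
pop() removes 5 → [5, 8, 4, 1]
ys[-1] = ys[2]*ys[0] = 4*5 = 20 → [5, 8, 4, 20]
insert 4 at 3 → [5, 8, 4, 4, 20]
ys[-4] = ys[0]+ys[0] = 5+5 = 10 → [5, 10, 4, 4, 20]
ys[1] = 0 → [5, 0, 4, 4, 20]
pop(1) removes 0 → [5, 4, 4, 20]
sum = 33

33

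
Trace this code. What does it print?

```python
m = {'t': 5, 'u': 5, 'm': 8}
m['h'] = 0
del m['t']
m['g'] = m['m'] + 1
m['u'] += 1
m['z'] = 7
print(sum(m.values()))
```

m['h'] = 0 → {'t': 5, 'u': 5, 'm': 8, 'h': 0}
del 't' → {'u': 5, 'm': 8, 'h': 0}
m['g'] = m['m']+1 = 9 → {'u': 5, 'm': 8, 'h': 0, 'g': 9}
m['u'] = 5+1 = 6 → {'u': 6, 'm': 8, 'h': 0, 'g': 9}
m['z'] = 7 → {'u': 6, 'm': 8, 'h': 0, 'g': 9, 'z': 7}
sum of values = 30

30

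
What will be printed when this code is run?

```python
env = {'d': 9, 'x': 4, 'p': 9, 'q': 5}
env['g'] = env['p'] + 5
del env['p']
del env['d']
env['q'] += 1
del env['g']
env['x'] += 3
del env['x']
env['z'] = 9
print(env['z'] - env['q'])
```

3

env['g'] = env['p']+5 = 14 → {'d': 9, 'x': 4, 'p': 9, 'q': 5, 'g': 14}
del 'p' → {'d': 9, 'x': 4, 'q': 5, 'g': 14}
del 'd' → {'x': 4, 'q': 5, 'g': 14}
env['q'] = 5+1 = 6 → {'x': 4, 'q': 6, 'g': 14}
del 'g' → {'x': 4, 'q': 6}
env['x'] = 4+3 = 7 → {'x': 7, 'q': 6}
del 'x' → {'q': 6}
env['z'] = 9 → {'q': 6, 'z': 9}
env['z']-env['q'] = 9-6 = 3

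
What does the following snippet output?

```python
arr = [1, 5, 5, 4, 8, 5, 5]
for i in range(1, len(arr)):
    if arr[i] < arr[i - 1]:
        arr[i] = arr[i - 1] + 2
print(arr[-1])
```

i=1: 5>=1, unchanged → [1, 5, 5, 4, 8, 5, 5]
i=2: 5>=5, unchanged → [1, 5, 5, 4, 8, 5, 5]
i=3: 4<5, arr[3] = 5+2 = 7 → [1, 5, 5, 7, 8, 5, 5]
i=4: 8>=7, unchanged → [1, 5, 5, 7, 8, 5, 5]
i=5: 5<8, arr[5] = 8+2 = 10 → [1, 5, 5, 7, 8, 10, 5]
i=6: 5<10, arr[6] = 10+2 = 12 → [1, 5, 5, 7, 8, 10, 12]

12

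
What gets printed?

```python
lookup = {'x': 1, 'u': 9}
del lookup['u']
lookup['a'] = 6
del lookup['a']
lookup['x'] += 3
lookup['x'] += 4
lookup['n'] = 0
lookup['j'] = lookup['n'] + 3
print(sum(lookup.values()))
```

del 'u' → {'x': 1}
lookup['a'] = 6 → {'x': 1, 'a': 6}
del 'a' → {'x': 1}
lookup['x'] = 1+3 = 4 → {'x': 4}
lookup['x'] = 4+4 = 8 → {'x': 8}
lookup['n'] = 0 → {'x': 8, 'n': 0}
lookup['j'] = lookup['n']+3 = 3 → {'x': 8, 'n': 0, 'j': 3}
sum of values = 11

11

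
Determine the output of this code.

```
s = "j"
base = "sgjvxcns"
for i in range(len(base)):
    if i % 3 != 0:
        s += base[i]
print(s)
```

i=0: skip
i=1: add 'g' → 'jg'
i=2: add 'j' → 'jgj'
i=3: skip
i=4: add 'x' → 'jgjx'
i=5: add 'c' → 'jgjxc'
i=6: skip
i=7: add 's' → 'jgjxcs'

jgjxcs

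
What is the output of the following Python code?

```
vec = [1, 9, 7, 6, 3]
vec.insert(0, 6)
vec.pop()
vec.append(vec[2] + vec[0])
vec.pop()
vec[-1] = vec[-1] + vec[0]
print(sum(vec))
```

insert 6 at 0 → [6, 1, 9, 7, 6, 3]
pop() removes 3 → [6, 1, 9, 7, 6]
append vec[2]+vec[0] = 9+6 = 15 → [6, 1, 9, 7, 6, 15]
pop() removes 15 → [6, 1, 9, 7, 6]
vec[-1] = vec[-1]+vec[0] = 6+6 = 12 → [6, 1, 9, 7, 12]
sum = 35

35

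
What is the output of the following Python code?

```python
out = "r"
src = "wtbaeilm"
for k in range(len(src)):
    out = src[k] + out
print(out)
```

k=0: prepend 'w' → 'wr'
k=1: prepend 't' → 'twr'
k=2: prepend 'b' → 'btwr'
k=3: prepend 'a' → 'abtwr'
k=4: prepend 'e' → 'eabtwr'
k=5: prepend 'i' → 'ieabtwr'
k=6: prepend 'l' → 'lieabtwr'
k=7: prepend 'm' → 'mlieabtwr'

mlieabtwr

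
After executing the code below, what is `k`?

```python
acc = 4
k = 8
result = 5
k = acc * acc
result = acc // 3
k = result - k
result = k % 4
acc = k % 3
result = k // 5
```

k = 4*4 = 16
result = 4//3 = 1
k = 1-16 = -15
result = (-15)%4 = 1
acc = (-15)%3 = 0
result = (-15)//5 = -3

-15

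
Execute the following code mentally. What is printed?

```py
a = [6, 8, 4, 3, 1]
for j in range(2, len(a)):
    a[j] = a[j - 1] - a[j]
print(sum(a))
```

19

j=2: a[2] = 8-4 = 4 → [6, 8, 4, 3, 1]
j=3: a[3] = 4-3 = 1 → [6, 8, 4, 1, 1]
j=4: a[4] = 1-1 = 0 → [6, 8, 4, 1, 0]
sum = 19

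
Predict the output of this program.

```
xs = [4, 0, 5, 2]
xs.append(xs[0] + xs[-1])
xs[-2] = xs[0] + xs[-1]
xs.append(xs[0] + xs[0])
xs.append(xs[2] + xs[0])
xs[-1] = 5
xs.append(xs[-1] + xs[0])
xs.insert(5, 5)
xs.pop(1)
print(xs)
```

append xs[0]+xs[-1] = 4+2 = 6 → [4, 0, 5, 2, 6]
xs[-2] = xs[0]+xs[-1] = 4+6 = 10 → [4, 0, 5, 10, 6]
append xs[0]+xs[0] = 4+4 = 8 → [4, 0, 5, 10, 6, 8]
append xs[2]+xs[0] = 5+4 = 9 → [4, 0, 5, 10, 6, 8, 9]
xs[-1] = 5 → [4, 0, 5, 10, 6, 8, 5]
append xs[-1]+xs[0] = 5+4 = 9 → [4, 0, 5, 10, 6, 8, 5, 9]
insert 5 at 5 → [4, 0, 5, 10, 6, 5, 8, 5, 9]
pop(1) removes 0 → [4, 5, 10, 6, 5, 8, 5, 9]

[4, 5, 10, 6, 5, 8, 5, 9]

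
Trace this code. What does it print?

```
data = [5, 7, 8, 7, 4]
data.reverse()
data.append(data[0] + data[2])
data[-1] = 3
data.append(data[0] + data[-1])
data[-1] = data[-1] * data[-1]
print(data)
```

[4, 7, 8, 7, 5, 3, 49]

reverse → [4, 7, 8, 7, 5]
append data[0]+data[2] = 4+8 = 12 → [4, 7, 8, 7, 5, 12]
data[-1] = 3 → [4, 7, 8, 7, 5, 3]
append data[0]+data[-1] = 4+3 = 7 → [4, 7, 8, 7, 5, 3, 7]
data[-1] = data[-1]*data[-1] = 7*7 = 49 → [4, 7, 8, 7, 5, 3, 49]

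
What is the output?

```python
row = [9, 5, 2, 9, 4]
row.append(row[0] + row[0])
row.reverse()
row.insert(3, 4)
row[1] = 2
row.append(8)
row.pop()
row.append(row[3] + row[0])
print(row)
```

append row[0]+row[0] = 9+9 = 18 → [9, 5, 2, 9, 4, 18]
reverse → [18, 4, 9, 2, 5, 9]
insert 4 at 3 → [18, 4, 9, 4, 2, 5, 9]
row[1] = 2 → [18, 2, 9, 4, 2, 5, 9]
append 8 → [18, 2, 9, 4, 2, 5, 9, 8]
pop() removes 8 → [18, 2, 9, 4, 2, 5, 9]
append row[3]+row[0] = 4+18 = 22 → [18, 2, 9, 4, 2, 5, 9, 22]

[18, 2, 9, 4, 2, 5, 9, 22]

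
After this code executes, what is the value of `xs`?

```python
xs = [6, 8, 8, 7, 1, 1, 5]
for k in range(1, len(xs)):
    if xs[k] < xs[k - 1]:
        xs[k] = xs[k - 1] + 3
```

[6, 8, 8, 11, 14, 17, 20]

k=1: 8>=6, unchanged → [6, 8, 8, 7, 1, 1, 5]
k=2: 8>=8, unchanged → [6, 8, 8, 7, 1, 1, 5]
k=3: 7<8, xs[3] = 8+3 = 11 → [6, 8, 8, 11, 1, 1, 5]
k=4: 1<11, xs[4] = 11+3 = 14 → [6, 8, 8, 11, 14, 1, 5]
k=5: 1<14, xs[5] = 14+3 = 17 → [6, 8, 8, 11, 14, 17, 5]
k=6: 5<17, xs[6] = 17+3 = 20 → [6, 8, 8, 11, 14, 17, 20]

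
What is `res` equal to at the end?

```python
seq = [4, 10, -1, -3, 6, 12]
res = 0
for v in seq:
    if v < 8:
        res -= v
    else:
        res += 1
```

v=4: <8, res = 0-4 = -4
v=10: not <8, res = (-4)+1 = -3
v=-1: <8, res = (-3)-(-1) = -2
v=-3: <8, res = (-2)-(-3) = 1
v=6: <8, res = 1-6 = -5
v=12: not <8, res = (-5)+1 = -4

-4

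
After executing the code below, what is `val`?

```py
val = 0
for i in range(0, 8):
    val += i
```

i=0: val = 0+0 = 0
i=1: val = 0+1 = 1
i=2: val = 1+2 = 3
i=3: val = 3+3 = 6
i=4: val = 6+4 = 10
i=5: val = 10+5 = 15
i=6: val = 15+6 = 21
i=7: val = 21+7 = 28

28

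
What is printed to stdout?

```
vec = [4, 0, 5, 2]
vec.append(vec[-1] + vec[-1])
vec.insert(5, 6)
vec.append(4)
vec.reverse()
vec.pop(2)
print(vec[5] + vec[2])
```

6

append vec[-1]+vec[-1] = 2+2 = 4 → [4, 0, 5, 2, 4]
insert 6 at 5 → [4, 0, 5, 2, 4, 6]
append 4 → [4, 0, 5, 2, 4, 6, 4]
reverse → [4, 6, 4, 2, 5, 0, 4]
pop(2) removes 4 → [4, 6, 2, 5, 0, 4]
vec[5]+vec[2] = 4+2 = 6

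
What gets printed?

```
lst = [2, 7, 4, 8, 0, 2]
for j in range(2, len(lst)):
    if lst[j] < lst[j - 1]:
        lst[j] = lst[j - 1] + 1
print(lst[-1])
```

j=2: 4<7, lst[2] = 7+1 = 8 → [2, 7, 8, 8, 0, 2]
j=3: 8>=8, unchanged → [2, 7, 8, 8, 0, 2]
j=4: 0<8, lst[4] = 8+1 = 9 → [2, 7, 8, 8, 9, 2]
j=5: 2<9, lst[5] = 9+1 = 10 → [2, 7, 8, 8, 9, 10]

10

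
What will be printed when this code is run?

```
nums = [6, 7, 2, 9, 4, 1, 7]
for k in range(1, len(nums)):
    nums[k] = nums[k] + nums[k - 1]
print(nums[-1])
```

36

k=1: nums[1] = 7+6 = 13 → [6, 13, 2, 9, 4, 1, 7]
k=2: nums[2] = 2+13 = 15 → [6, 13, 15, 9, 4, 1, 7]
k=3: nums[3] = 9+15 = 24 → [6, 13, 15, 24, 4, 1, 7]
k=4: nums[4] = 4+24 = 28 → [6, 13, 15, 24, 28, 1, 7]
k=5: nums[5] = 1+28 = 29 → [6, 13, 15, 24, 28, 29, 7]
k=6: nums[6] = 7+29 = 36 → [6, 13, 15, 24, 28, 29, 36]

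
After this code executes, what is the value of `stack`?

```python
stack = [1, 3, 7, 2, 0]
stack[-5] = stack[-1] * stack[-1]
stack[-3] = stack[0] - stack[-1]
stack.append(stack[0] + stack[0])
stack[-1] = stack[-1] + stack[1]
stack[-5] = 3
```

[0, 3, 0, 2, 0, 3]

stack[-5] = stack[-1]*stack[-1] = 0*0 = 0 → [0, 3, 7, 2, 0]
stack[-3] = stack[0]-stack[-1] = 0-0 = 0 → [0, 3, 0, 2, 0]
append stack[0]+stack[0] = 0+0 = 0 → [0, 3, 0, 2, 0, 0]
stack[-1] = stack[-1]+stack[1] = 0+3 = 3 → [0, 3, 0, 2, 0, 3]
stack[-5] = 3 → [0, 3, 0, 2, 0, 3]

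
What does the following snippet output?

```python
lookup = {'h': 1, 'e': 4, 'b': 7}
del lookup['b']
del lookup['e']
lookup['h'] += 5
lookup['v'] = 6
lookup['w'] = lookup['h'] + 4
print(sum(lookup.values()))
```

del 'b' → {'h': 1, 'e': 4}
del 'e' → {'h': 1}
lookup['h'] = 1+5 = 6 → {'h': 6}
lookup['v'] = 6 → {'h': 6, 'v': 6}
lookup['w'] = lookup['h']+4 = 10 → {'h': 6, 'v': 6, 'w': 10}
sum of values = 22

22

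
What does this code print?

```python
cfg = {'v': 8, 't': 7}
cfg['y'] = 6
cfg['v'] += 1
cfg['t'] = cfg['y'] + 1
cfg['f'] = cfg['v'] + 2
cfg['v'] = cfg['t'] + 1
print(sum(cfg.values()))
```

cfg['y'] = 6 → {'v': 8, 't': 7, 'y': 6}
cfg['v'] = 8+1 = 9 → {'v': 9, 't': 7, 'y': 6}
cfg['t'] = cfg['y']+1 = 7 → {'v': 9, 't': 7, 'y': 6}
cfg['f'] = cfg['v']+2 = 11 → {'v': 9, 't': 7, 'y': 6, 'f': 11}
cfg['v'] = cfg['t']+1 = 8 → {'v': 8, 't': 7, 'y': 6, 'f': 11}
sum of values = 32

32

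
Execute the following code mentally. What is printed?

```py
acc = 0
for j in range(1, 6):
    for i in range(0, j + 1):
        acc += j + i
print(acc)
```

105

j=1,i=0: acc = 0+1 = 1
j=1,i=1: acc = 1+2 = 3
j=2,i=0: acc = 3+2 = 5
j=2,i=1: acc = 5+3 = 8
j=2,i=2: acc = 8+4 = 12
j=3,i=0: acc = 12+3 = 15
j=3,i=1: acc = 15+4 = 19
j=3,i=2: acc = 19+5 = 24
j=3,i=3: acc = 24+6 = 30
j=4,i=0: acc = 30+4 = 34
j=4,i=1: acc = 34+5 = 39
j=4,i=2: acc = 39+6 = 45
j=4,i=3: acc = 45+7 = 52
j=4,i=4: acc = 52+8 = 60
j=5,i=0: acc = 60+5 = 65
j=5,i=1: acc = 65+6 = 71
j=5,i=2: acc = 71+7 = 78
j=5,i=3: acc = 78+8 = 86
j=5,i=4: acc = 86+9 = 95
j=5,i=5: acc = 95+10 = 105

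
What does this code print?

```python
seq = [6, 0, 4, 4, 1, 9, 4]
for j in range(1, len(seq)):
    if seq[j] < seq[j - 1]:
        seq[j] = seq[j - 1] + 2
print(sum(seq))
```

84

j=1: 0<6, seq[1] = 6+2 = 8 → [6, 8, 4, 4, 1, 9, 4]
j=2: 4<8, seq[2] = 8+2 = 10 → [6, 8, 10, 4, 1, 9, 4]
j=3: 4<10, seq[3] = 10+2 = 12 → [6, 8, 10, 12, 1, 9, 4]
j=4: 1<12, seq[4] = 12+2 = 14 → [6, 8, 10, 12, 14, 9, 4]
j=5: 9<14, seq[5] = 14+2 = 16 → [6, 8, 10, 12, 14, 16, 4]
j=6: 4<16, seq[6] = 16+2 = 18 → [6, 8, 10, 12, 14, 16, 18]
sum = 84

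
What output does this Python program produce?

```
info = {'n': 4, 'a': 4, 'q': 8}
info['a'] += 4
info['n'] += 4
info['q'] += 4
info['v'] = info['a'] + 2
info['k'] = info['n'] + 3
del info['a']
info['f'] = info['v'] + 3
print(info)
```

info['a'] = 4+4 = 8 → {'n': 4, 'a': 8, 'q': 8}
info['n'] = 4+4 = 8 → {'n': 8, 'a': 8, 'q': 8}
info['q'] = 8+4 = 12 → {'n': 8, 'a': 8, 'q': 12}
info['v'] = info['a']+2 = 10 → {'n': 8, 'a': 8, 'q': 12, 'v': 10}
info['k'] = info['n']+3 = 11 → {'n': 8, 'a': 8, 'q': 12, 'v': 10, 'k': 11}
del 'a' → {'n': 8, 'q': 12, 'v': 10, 'k': 11}
info['f'] = info['v']+3 = 13 → {'n': 8, 'q': 12, 'v': 10, 'k': 11, 'f': 13}

{'n': 8, 'q': 12, 'v': 10, 'k': 11, 'f': 13}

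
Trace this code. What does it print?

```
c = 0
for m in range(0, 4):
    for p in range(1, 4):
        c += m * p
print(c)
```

36

m=0,p=1: c = 0+0 = 0
m=0,p=2: c = 0+0 = 0
m=0,p=3: c = 0+0 = 0
m=1,p=1: c = 0+1 = 1
m=1,p=2: c = 1+2 = 3
m=1,p=3: c = 3+3 = 6
m=2,p=1: c = 6+2 = 8
m=2,p=2: c = 8+4 = 12
m=2,p=3: c = 12+6 = 18
m=3,p=1: c = 18+3 = 21
m=3,p=2: c = 21+6 = 27
m=3,p=3: c = 27+9 = 36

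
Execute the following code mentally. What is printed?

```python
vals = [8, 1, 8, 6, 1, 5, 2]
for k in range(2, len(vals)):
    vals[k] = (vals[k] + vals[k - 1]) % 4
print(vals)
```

k=2: vals[2] = (8+1)%4 = 1 → [8, 1, 1, 6, 1, 5, 2]
k=3: vals[3] = (6+1)%4 = 3 → [8, 1, 1, 3, 1, 5, 2]
k=4: vals[4] = (1+3)%4 = 0 → [8, 1, 1, 3, 0, 5, 2]
k=5: vals[5] = (5+0)%4 = 1 → [8, 1, 1, 3, 0, 1, 2]
k=6: vals[6] = (2+1)%4 = 3 → [8, 1, 1, 3, 0, 1, 3]

[8, 1, 1, 3, 0, 1, 3]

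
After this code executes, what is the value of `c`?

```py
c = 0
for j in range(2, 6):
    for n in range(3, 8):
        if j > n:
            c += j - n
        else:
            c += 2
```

38

j=2,n=3: not 2>3, c = 0+2 = 2
j=2,n=4: not 2>4, c = 2+2 = 4
j=2,n=5: not 2>5, c = 4+2 = 6
j=2,n=6: not 2>6, c = 6+2 = 8
j=2,n=7: not 2>7, c = 8+2 = 10
j=3,n=3: not 3>3, c = 10+2 = 12
j=3,n=4: not 3>4, c = 12+2 = 14
j=3,n=5: not 3>5, c = 14+2 = 16
j=3,n=6: not 3>6, c = 16+2 = 18
j=3,n=7: not 3>7, c = 18+2 = 20
j=4,n=3: 4>3, c = 20+1 = 21
j=4,n=4: not 4>4, c = 21+2 = 23
j=4,n=5: not 4>5, c = 23+2 = 25
j=4,n=6: not 4>6, c = 25+2 = 27
j=4,n=7: not 4>7, c = 27+2 = 29
j=5,n=3: 5>3, c = 29+2 = 31
j=5,n=4: 5>4, c = 31+1 = 32
j=5,n=5: not 5>5, c = 32+2 = 34
j=5,n=6: not 5>6, c = 34+2 = 36
j=5,n=7: not 5>7, c = 36+2 = 38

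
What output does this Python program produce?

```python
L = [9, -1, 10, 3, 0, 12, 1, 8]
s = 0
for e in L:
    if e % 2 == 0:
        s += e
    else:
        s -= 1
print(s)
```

26

e=9: not even, s = 0-1 = -1
e=-1: not even, s = (-1)-1 = -2
e=10: even, s = (-2)+10 = 8
e=3: not even, s = 8-1 = 7
e=0: even, s = 7+0 = 7
e=12: even, s = 7+12 = 19
e=1: not even, s = 19-1 = 18
e=8: even, s = 18+8 = 26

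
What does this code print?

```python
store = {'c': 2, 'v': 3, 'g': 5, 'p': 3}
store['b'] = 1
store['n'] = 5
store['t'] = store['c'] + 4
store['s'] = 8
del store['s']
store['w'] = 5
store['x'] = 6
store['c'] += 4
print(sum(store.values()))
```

40

store['b'] = 1 → {'c': 2, 'v': 3, 'g': 5, 'p': 3, 'b': 1}
store['n'] = 5 → {'c': 2, 'v': 3, 'g': 5, 'p': 3, 'b': 1, 'n': 5}
store['t'] = store['c']+4 = 6 → {'c': 2, 'v': 3, 'g': 5, 'p': 3, 'b': 1, 'n': 5, 't': 6}
store['s'] = 8 → {'c': 2, 'v': 3, 'g': 5, 'p': 3, 'b': 1, 'n': 5, 't': 6, 's': 8}
del 's' → {'c': 2, 'v': 3, 'g': 5, 'p': 3, 'b': 1, 'n': 5, 't': 6}
store['w'] = 5 → {'c': 2, 'v': 3, 'g': 5, 'p': 3, 'b': 1, 'n': 5, 't': 6, 'w': 5}
store['x'] = 6 → {'c': 2, 'v': 3, 'g': 5, 'p': 3, 'b': 1, 'n': 5, 't': 6, 'w': 5, 'x': 6}
store['c'] = 2+4 = 6 → {'c': 6, 'v': 3, 'g': 5, 'p': 3, 'b': 1, 'n': 5, 't': 6, 'w': 5, 'x': 6}
sum of values = 40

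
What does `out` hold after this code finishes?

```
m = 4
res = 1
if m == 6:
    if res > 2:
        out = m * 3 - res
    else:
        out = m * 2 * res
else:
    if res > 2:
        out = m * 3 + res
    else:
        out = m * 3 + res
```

m=4, res=1
m == 6 is False; res > 2 is False
→ out = m * 3 + res = 13

13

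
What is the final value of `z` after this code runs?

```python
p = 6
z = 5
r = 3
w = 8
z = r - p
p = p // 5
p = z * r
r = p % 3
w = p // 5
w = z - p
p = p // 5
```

z = 3-6 = -3
p = 6//5 = 1
p = (-3)*3 = -9
r = (-9)%3 = 0
w = (-9)//5 = -2
w = (-3)-(-9) = 6
p = (-9)//5 = -2

-3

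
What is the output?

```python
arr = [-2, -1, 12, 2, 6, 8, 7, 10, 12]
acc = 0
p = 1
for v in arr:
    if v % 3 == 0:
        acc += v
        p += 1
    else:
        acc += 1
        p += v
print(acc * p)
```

1008

v=-2: not %3==0, acc = 0+1 = 1; p=-1
v=-1: not %3==0, acc = 1+1 = 2; p=-2
v=12: %3==0, acc = 2+12 = 14; p=-1
v=2: not %3==0, acc = 14+1 = 15; p=1
v=6: %3==0, acc = 15+6 = 21; p=2
v=8: not %3==0, acc = 21+1 = 22; p=10
v=7: not %3==0, acc = 22+1 = 23; p=17
v=10: not %3==0, acc = 23+1 = 24; p=27
v=12: %3==0, acc = 24+12 = 36; p=28
acc*p = 36*28 = 1008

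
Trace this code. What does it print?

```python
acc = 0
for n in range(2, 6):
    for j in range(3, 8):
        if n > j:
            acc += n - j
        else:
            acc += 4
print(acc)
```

72

n=2,j=3: not 2>3, acc = 0+4 = 4
n=2,j=4: not 2>4, acc = 4+4 = 8
n=2,j=5: not 2>5, acc = 8+4 = 12
n=2,j=6: not 2>6, acc = 12+4 = 16
n=2,j=7: not 2>7, acc = 16+4 = 20
n=3,j=3: not 3>3, acc = 20+4 = 24
n=3,j=4: not 3>4, acc = 24+4 = 28
n=3,j=5: not 3>5, acc = 28+4 = 32
n=3,j=6: not 3>6, acc = 32+4 = 36
n=3,j=7: not 3>7, acc = 36+4 = 40
n=4,j=3: 4>3, acc = 40+1 = 41
n=4,j=4: not 4>4, acc = 41+4 = 45
n=4,j=5: not 4>5, acc = 45+4 = 49
n=4,j=6: not 4>6, acc = 49+4 = 53
n=4,j=7: not 4>7, acc = 53+4 = 57
n=5,j=3: 5>3, acc = 57+2 = 59
n=5,j=4: 5>4, acc = 59+1 = 60
n=5,j=5: not 5>5, acc = 60+4 = 64
n=5,j=6: not 5>6, acc = 64+4 = 68
n=5,j=7: not 5>7, acc = 68+4 = 72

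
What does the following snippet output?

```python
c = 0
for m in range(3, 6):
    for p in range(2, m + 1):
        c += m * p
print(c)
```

m=3,p=2: c = 0+6 = 6
m=3,p=3: c = 6+9 = 15
m=4,p=2: c = 15+8 = 23
m=4,p=3: c = 23+12 = 35
m=4,p=4: c = 35+16 = 51
m=5,p=2: c = 51+10 = 61
m=5,p=3: c = 61+15 = 76
m=5,p=4: c = 76+20 = 96
m=5,p=5: c = 96+25 = 121

121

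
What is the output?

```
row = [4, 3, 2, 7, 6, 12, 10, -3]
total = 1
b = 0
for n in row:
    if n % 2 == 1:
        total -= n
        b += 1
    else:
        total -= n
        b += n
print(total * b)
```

-1480

n=4: not odd, total = 1-4 = -3; b=4
n=3: odd, total = (-3)-3 = -6; b=5
n=2: not odd, total = (-6)-2 = -8; b=7
n=7: odd, total = (-8)-7 = -15; b=8
n=6: not odd, total = (-15)-6 = -21; b=14
n=12: not odd, total = (-21)-12 = -33; b=26
n=10: not odd, total = (-33)-10 = -43; b=36
n=-3: odd, total = (-43)-(-3) = -40; b=37
total*b = (-40)*37 = -1480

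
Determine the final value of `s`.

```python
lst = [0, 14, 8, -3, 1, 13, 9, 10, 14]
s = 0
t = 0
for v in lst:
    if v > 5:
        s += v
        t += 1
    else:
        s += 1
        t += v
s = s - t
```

v=0: not >5, s = 0+1 = 1; t=0
v=14: >5, s = 1+14 = 15; t=1
v=8: >5, s = 15+8 = 23; t=2
v=-3: not >5, s = 23+1 = 24; t=-1
v=1: not >5, s = 24+1 = 25; t=0
v=13: >5, s = 25+13 = 38; t=1
v=9: >5, s = 38+9 = 47; t=2
v=10: >5, s = 47+10 = 57; t=3
v=14: >5, s = 57+14 = 71; t=4
s-t = 71-4 = 67

67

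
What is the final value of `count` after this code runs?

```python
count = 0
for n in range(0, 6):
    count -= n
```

-15

n=0: count = 0-0 = 0
n=1: count = 0-1 = -1
n=2: count = (-1)-2 = -3
n=3: count = (-3)-3 = -6
n=4: count = (-6)-4 = -10
n=5: count = (-10)-5 = -15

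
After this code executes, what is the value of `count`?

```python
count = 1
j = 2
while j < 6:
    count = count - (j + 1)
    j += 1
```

j=2: count = 1-3 = -2
j=3: count = (-2)-4 = -6
j=4: count = (-6)-5 = -11
j=5: count = (-11)-6 = -17

-17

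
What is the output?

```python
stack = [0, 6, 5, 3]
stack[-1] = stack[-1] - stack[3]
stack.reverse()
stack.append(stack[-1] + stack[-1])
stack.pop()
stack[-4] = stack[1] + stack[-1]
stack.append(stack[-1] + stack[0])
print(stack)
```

stack[-1] = stack[-1]-stack[3] = 3-3 = 0 → [0, 6, 5, 0]
reverse → [0, 5, 6, 0]
append stack[-1]+stack[-1] = 0+0 = 0 → [0, 5, 6, 0, 0]
pop() removes 0 → [0, 5, 6, 0]
stack[-4] = stack[1]+stack[-1] = 5+0 = 5 → [5, 5, 6, 0]
append stack[-1]+stack[0] = 0+5 = 5 → [5, 5, 6, 0, 5]

[5, 5, 6, 0, 5]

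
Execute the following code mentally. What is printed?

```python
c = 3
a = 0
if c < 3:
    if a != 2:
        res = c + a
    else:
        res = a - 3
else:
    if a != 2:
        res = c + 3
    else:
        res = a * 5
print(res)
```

6

c=3, a=0
c < 3 is False; a != 2 is True
→ res = c + 3 = 6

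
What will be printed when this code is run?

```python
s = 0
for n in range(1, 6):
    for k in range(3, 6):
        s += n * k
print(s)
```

180

n=1,k=3: s = 0+3 = 3
n=1,k=4: s = 3+4 = 7
n=1,k=5: s = 7+5 = 12
n=2,k=3: s = 12+6 = 18
n=2,k=4: s = 18+8 = 26
n=2,k=5: s = 26+10 = 36
n=3,k=3: s = 36+9 = 45
n=3,k=4: s = 45+12 = 57
n=3,k=5: s = 57+15 = 72
n=4,k=3: s = 72+12 = 84
n=4,k=4: s = 84+16 = 100
n=4,k=5: s = 100+20 = 120
n=5,k=3: s = 120+15 = 135
n=5,k=4: s = 135+20 = 155
n=5,k=5: s = 155+25 = 180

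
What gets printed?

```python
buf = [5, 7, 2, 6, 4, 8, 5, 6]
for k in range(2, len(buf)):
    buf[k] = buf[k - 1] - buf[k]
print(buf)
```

k=2: buf[2] = 7-2 = 5 → [5, 7, 5, 6, 4, 8, 5, 6]
k=3: buf[3] = 5-6 = -1 → [5, 7, 5, -1, 4, 8, 5, 6]
k=4: buf[4] = (-1)-4 = -5 → [5, 7, 5, -1, -5, 8, 5, 6]
k=5: buf[5] = (-5)-8 = -13 → [5, 7, 5, -1, -5, -13, 5, 6]
k=6: buf[6] = (-13)-5 = -18 → [5, 7, 5, -1, -5, -13, -18, 6]
k=7: buf[7] = (-18)-6 = -24 → [5, 7, 5, -1, -5, -13, -18, -24]

[5, 7, 5, -1, -5, -13, -18, -24]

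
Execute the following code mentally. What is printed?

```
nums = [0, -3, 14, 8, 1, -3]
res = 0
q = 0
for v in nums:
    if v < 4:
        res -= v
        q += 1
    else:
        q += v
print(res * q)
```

v=0: <4, res = 0-0 = 0; q=1
v=-3: <4, res = 0-(-3) = 3; q=2
v=14: not <4; q=16
v=8: not <4; q=24
v=1: <4, res = 3-1 = 2; q=25
v=-3: <4, res = 2-(-3) = 5; q=26
res*q = 5*26 = 130

130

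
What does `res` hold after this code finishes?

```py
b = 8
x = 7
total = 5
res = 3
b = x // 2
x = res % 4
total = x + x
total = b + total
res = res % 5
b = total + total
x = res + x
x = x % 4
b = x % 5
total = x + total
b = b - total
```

3

b = 7//2 = 3
x = 3%4 = 3
total = 3+3 = 6
total = 3+6 = 9
res = 3%5 = 3
b = 9+9 = 18
x = 3+3 = 6
x = 6%4 = 2
b = 2%5 = 2
total = 2+9 = 11
b = 2-11 = -9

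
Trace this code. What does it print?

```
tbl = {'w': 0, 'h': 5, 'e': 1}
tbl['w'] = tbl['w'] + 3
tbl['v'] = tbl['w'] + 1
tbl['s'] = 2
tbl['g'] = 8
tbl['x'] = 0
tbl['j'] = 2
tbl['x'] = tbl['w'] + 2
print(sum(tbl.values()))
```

30

tbl['w'] = tbl['w']+3 = 3 → {'w': 3, 'h': 5, 'e': 1}
tbl['v'] = tbl['w']+1 = 4 → {'w': 3, 'h': 5, 'e': 1, 'v': 4}
tbl['s'] = 2 → {'w': 3, 'h': 5, 'e': 1, 'v': 4, 's': 2}
tbl['g'] = 8 → {'w': 3, 'h': 5, 'e': 1, 'v': 4, 's': 2, 'g': 8}
tbl['x'] = 0 → {'w': 3, 'h': 5, 'e': 1, 'v': 4, 's': 2, 'g': 8, 'x': 0}
tbl['j'] = 2 → {'w': 3, 'h': 5, 'e': 1, 'v': 4, 's': 2, 'g': 8, 'x': 0, 'j': 2}
tbl['x'] = tbl['w']+2 = 5 → {'w': 3, 'h': 5, 'e': 1, 'v': 4, 's': 2, 'g': 8, 'x': 5, 'j': 2}
sum of values = 30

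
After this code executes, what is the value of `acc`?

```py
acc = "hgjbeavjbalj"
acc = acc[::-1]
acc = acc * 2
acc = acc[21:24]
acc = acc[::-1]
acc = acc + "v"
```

'hgjv'

reverse → 'jlabjvaebjgh'
repeat ×2 → 'jlabjvaebjghjlabjvaebjgh'
slice [21:24] → 'jgh'
reverse → 'hgj'
+ 'v' → 'hgjv'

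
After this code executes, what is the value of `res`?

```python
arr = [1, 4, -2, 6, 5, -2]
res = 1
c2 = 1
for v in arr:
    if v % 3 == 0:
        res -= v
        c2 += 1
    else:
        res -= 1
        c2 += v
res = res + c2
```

v=1: not %3==0, res = 1-1 = 0; c2=2
v=4: not %3==0, res = 0-1 = -1; c2=6
v=-2: not %3==0, res = (-1)-1 = -2; c2=4
v=6: %3==0, res = (-2)-6 = -8; c2=5
v=5: not %3==0, res = (-8)-1 = -9; c2=10
v=-2: not %3==0, res = (-9)-1 = -10; c2=8
res+c2 = (-10)+8 = -2

-2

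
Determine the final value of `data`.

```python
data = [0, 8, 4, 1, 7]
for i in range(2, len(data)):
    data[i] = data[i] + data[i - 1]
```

[0, 8, 12, 13, 20]

i=2: data[2] = 4+8 = 12 → [0, 8, 12, 1, 7]
i=3: data[3] = 1+12 = 13 → [0, 8, 12, 13, 7]
i=4: data[4] = 7+13 = 20 → [0, 8, 12, 13, 20]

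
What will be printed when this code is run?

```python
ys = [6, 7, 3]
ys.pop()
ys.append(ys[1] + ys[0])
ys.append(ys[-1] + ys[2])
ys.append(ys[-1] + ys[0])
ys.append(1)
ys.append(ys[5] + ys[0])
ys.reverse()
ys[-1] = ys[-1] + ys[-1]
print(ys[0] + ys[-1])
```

19

pop() removes 3 → [6, 7]
append ys[1]+ys[0] = 7+6 = 13 → [6, 7, 13]
append ys[-1]+ys[2] = 13+13 = 26 → [6, 7, 13, 26]
append ys[-1]+ys[0] = 26+6 = 32 → [6, 7, 13, 26, 32]
append 1 → [6, 7, 13, 26, 32, 1]
append ys[5]+ys[0] = 1+6 = 7 → [6, 7, 13, 26, 32, 1, 7]
reverse → [7, 1, 32, 26, 13, 7, 6]
ys[-1] = ys[-1]+ys[-1] = 6+6 = 12 → [7, 1, 32, 26, 13, 7, 12]
ys[0]+ys[-1] = 7+12 = 19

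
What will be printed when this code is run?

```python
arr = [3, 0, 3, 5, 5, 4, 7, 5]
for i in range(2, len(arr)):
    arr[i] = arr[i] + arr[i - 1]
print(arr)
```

i=2: arr[2] = 3+0 = 3 → [3, 0, 3, 5, 5, 4, 7, 5]
i=3: arr[3] = 5+3 = 8 → [3, 0, 3, 8, 5, 4, 7, 5]
i=4: arr[4] = 5+8 = 13 → [3, 0, 3, 8, 13, 4, 7, 5]
i=5: arr[5] = 4+13 = 17 → [3, 0, 3, 8, 13, 17, 7, 5]
i=6: arr[6] = 7+17 = 24 → [3, 0, 3, 8, 13, 17, 24, 5]
i=7: arr[7] = 5+24 = 29 → [3, 0, 3, 8, 13, 17, 24, 29]

[3, 0, 3, 8, 13, 17, 24, 29]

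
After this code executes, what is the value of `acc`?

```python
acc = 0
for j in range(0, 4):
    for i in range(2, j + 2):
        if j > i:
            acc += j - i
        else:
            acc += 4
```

21

j=1,i=2: not 1>2, acc = 0+4 = 4
j=2,i=2: not 2>2, acc = 4+4 = 8
j=2,i=3: not 2>3, acc = 8+4 = 12
j=3,i=2: 3>2, acc = 12+1 = 13
j=3,i=3: not 3>3, acc = 13+4 = 17
j=3,i=4: not 3>4, acc = 17+4 = 21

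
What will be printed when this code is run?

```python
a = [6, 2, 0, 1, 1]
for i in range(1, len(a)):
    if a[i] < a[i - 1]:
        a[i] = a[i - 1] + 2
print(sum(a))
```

i=1: 2<6, a[1] = 6+2 = 8 → [6, 8, 0, 1, 1]
i=2: 0<8, a[2] = 8+2 = 10 → [6, 8, 10, 1, 1]
i=3: 1<10, a[3] = 10+2 = 12 → [6, 8, 10, 12, 1]
i=4: 1<12, a[4] = 12+2 = 14 → [6, 8, 10, 12, 14]
sum = 50

50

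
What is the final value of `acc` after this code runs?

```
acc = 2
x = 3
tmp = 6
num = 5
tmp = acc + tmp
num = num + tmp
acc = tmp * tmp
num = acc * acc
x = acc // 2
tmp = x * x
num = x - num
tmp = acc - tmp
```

64

tmp = 2+6 = 8
num = 5+8 = 13
acc = 8*8 = 64
num = 64*64 = 4096
x = 64//2 = 32
tmp = 32*32 = 1024
num = 32-4096 = -4064
tmp = 64-1024 = -960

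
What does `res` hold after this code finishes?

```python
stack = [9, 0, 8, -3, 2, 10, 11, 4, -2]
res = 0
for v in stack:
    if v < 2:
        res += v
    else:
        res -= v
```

v=9: not <2, res = 0-9 = -9
v=0: <2, res = (-9)+0 = -9
v=8: not <2, res = (-9)-8 = -17
v=-3: <2, res = (-17)+(-3) = -20
v=2: not <2, res = (-20)-2 = -22
v=10: not <2, res = (-22)-10 = -32
v=11: not <2, res = (-32)-11 = -43
v=4: not <2, res = (-43)-4 = -47
v=-2: <2, res = (-47)+(-2) = -49

-49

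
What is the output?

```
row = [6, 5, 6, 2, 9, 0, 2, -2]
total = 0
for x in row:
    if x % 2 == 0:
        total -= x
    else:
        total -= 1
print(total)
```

x=6: even, total = 0-6 = -6
x=5: not even, total = (-6)-1 = -7
x=6: even, total = (-7)-6 = -13
x=2: even, total = (-13)-2 = -15
x=9: not even, total = (-15)-1 = -16
x=0: even, total = (-16)-0 = -16
x=2: even, total = (-16)-2 = -18
x=-2: even, total = (-18)-(-2) = -16

-16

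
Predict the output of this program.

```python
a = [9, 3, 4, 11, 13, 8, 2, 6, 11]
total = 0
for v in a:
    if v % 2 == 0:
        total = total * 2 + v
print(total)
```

v=9: not even
v=3: not even
v=4: even, total = 0*2+4 = 4
v=11: not even
v=13: not even
v=8: even, total = 4*2+8 = 16
v=2: even, total = 16*2+2 = 34
v=6: even, total = 34*2+6 = 74
v=11: not even

74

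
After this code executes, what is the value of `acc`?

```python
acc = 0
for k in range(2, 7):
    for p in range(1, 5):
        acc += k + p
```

k=2,p=1: acc = 0+3 = 3
k=2,p=2: acc = 3+4 = 7
k=2,p=3: acc = 7+5 = 12
k=2,p=4: acc = 12+6 = 18
k=3,p=1: acc = 18+4 = 22
k=3,p=2: acc = 22+5 = 27
k=3,p=3: acc = 27+6 = 33
k=3,p=4: acc = 33+7 = 40
k=4,p=1: acc = 40+5 = 45
k=4,p=2: acc = 45+6 = 51
k=4,p=3: acc = 51+7 = 58
k=4,p=4: acc = 58+8 = 66
k=5,p=1: acc = 66+6 = 72
k=5,p=2: acc = 72+7 = 79
k=5,p=3: acc = 79+8 = 87
k=5,p=4: acc = 87+9 = 96
k=6,p=1: acc = 96+7 = 103
k=6,p=2: acc = 103+8 = 111
k=6,p=3: acc = 111+9 = 120
k=6,p=4: acc = 120+10 = 130

130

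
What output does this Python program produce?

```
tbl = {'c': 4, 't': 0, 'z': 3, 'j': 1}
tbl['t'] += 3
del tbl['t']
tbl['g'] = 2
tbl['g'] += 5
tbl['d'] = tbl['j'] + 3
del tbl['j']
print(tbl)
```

{'c': 4, 'z': 3, 'g': 7, 'd': 4}

tbl['t'] = 0+3 = 3 → {'c': 4, 't': 3, 'z': 3, 'j': 1}
del 't' → {'c': 4, 'z': 3, 'j': 1}
tbl['g'] = 2 → {'c': 4, 'z': 3, 'j': 1, 'g': 2}
tbl['g'] = 2+5 = 7 → {'c': 4, 'z': 3, 'j': 1, 'g': 7}
tbl['d'] = tbl['j']+3 = 4 → {'c': 4, 'z': 3, 'j': 1, 'g': 7, 'd': 4}
del 'j' → {'c': 4, 'z': 3, 'g': 7, 'd': 4}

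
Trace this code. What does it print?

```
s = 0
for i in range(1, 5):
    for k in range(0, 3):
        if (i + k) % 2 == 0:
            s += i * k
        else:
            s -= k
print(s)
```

i=1,k=0: odd sum, s = 0-0 = 0
i=1,k=1: even sum, s = 0+1 = 1
i=1,k=2: odd sum, s = 1-2 = -1
i=2,k=0: even sum, s = (-1)+0 = -1
i=2,k=1: odd sum, s = (-1)-1 = -2
i=2,k=2: even sum, s = (-2)+4 = 2
i=3,k=0: odd sum, s = 2-0 = 2
i=3,k=1: even sum, s = 2+3 = 5
i=3,k=2: odd sum, s = 5-2 = 3
i=4,k=0: even sum, s = 3+0 = 3
i=4,k=1: odd sum, s = 3-1 = 2
i=4,k=2: even sum, s = 2+8 = 10

10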